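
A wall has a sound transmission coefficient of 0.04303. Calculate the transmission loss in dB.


Given values:
  tau = 0.04303
Formula: TL = 10 * log10(1 / tau)
Compute 1 / tau = 1 / 0.04303 = 23.2396
Compute log10(23.2396) = 1.366229
TL = 10 * 1.366229 = 13.66

13.66 dB


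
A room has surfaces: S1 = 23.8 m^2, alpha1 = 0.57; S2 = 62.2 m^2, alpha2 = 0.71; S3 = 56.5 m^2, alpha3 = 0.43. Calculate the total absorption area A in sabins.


Given surfaces:
  Surface 1: 23.8 * 0.57 = 13.566
  Surface 2: 62.2 * 0.71 = 44.162
  Surface 3: 56.5 * 0.43 = 24.295
Formula: A = sum(Si * alpha_i)
A = 13.566 + 44.162 + 24.295
A = 82.02

82.02 sabins


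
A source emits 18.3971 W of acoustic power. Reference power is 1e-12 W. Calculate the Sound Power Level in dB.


Given values:
  W = 18.3971 W
  W_ref = 1e-12 W
Formula: SWL = 10 * log10(W / W_ref)
Compute ratio: W / W_ref = 18397100000000
Compute log10: log10(18397100000000) = 13.264749
Multiply: SWL = 10 * 13.264749 = 132.65

132.65 dB


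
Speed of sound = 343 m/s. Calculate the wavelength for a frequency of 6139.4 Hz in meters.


Given values:
  c = 343 m/s, f = 6139.4 Hz
Formula: lambda = c / f
lambda = 343 / 6139.4
lambda = 0.0559

0.0559 m


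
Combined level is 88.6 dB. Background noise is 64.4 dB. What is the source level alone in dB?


Given values:
  L_total = 88.6 dB, L_bg = 64.4 dB
Formula: L_source = 10 * log10(10^(L_total/10) - 10^(L_bg/10))
Convert to linear:
  10^(88.6/10) = 724435960.075
  10^(64.4/10) = 2754228.7033
Difference: 724435960.075 - 2754228.7033 = 721681731.3717
L_source = 10 * log10(721681731.3717) = 88.58

88.58 dB


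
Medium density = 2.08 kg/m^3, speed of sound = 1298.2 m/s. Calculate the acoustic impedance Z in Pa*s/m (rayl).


Given values:
  rho = 2.08 kg/m^3
  c = 1298.2 m/s
Formula: Z = rho * c
Z = 2.08 * 1298.2
Z = 2700.26

2700.26 rayl


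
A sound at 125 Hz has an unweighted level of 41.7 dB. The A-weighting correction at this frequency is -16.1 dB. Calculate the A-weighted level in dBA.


Given values:
  SPL = 41.7 dB
  A-weighting at 125 Hz = -16.1 dB
Formula: L_A = SPL + A_weight
L_A = 41.7 + (-16.1)
L_A = 25.6

25.6 dBA


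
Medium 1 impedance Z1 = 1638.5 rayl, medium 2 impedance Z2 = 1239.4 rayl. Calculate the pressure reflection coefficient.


Given values:
  Z1 = 1638.5 rayl, Z2 = 1239.4 rayl
Formula: R = (Z2 - Z1) / (Z2 + Z1)
Numerator: Z2 - Z1 = 1239.4 - 1638.5 = -399.1
Denominator: Z2 + Z1 = 1239.4 + 1638.5 = 2877.9
R = -399.1 / 2877.9 = -0.1387

-0.1387


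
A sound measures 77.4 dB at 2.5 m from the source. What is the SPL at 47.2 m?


Given values:
  SPL1 = 77.4 dB, r1 = 2.5 m, r2 = 47.2 m
Formula: SPL2 = SPL1 - 20 * log10(r2 / r1)
Compute ratio: r2 / r1 = 47.2 / 2.5 = 18.88
Compute log10: log10(18.88) = 1.276002
Compute drop: 20 * 1.276002 = 25.52
SPL2 = 77.4 - 25.52 = 51.88

51.88 dB


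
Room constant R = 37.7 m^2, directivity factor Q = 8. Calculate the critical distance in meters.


Given values:
  R = 37.7 m^2, Q = 8
Formula: d_c = 0.141 * sqrt(Q * R)
Compute Q * R = 8 * 37.7 = 301.6
Compute sqrt(301.6) = 17.3666
d_c = 0.141 * 17.3666 = 2.449

2.449 m


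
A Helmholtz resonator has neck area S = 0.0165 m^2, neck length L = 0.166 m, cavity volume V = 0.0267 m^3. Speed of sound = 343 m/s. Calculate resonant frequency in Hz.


Given values:
  S = 0.0165 m^2, L = 0.166 m, V = 0.0267 m^3, c = 343 m/s
Formula: f = (c / (2*pi)) * sqrt(S / (V * L))
Compute V * L = 0.0267 * 0.166 = 0.0044322
Compute S / (V * L) = 0.0165 / 0.0044322 = 3.7228
Compute sqrt(3.7228) = 1.929456
Compute c / (2*pi) = 343 / 6.283185 = 54.590148
f = 54.590148 * 1.929456 = 105.33

105.33 Hz


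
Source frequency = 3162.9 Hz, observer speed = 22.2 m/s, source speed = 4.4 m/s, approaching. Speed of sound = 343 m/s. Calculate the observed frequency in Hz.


Given values:
  f_s = 3162.9 Hz, v_o = 22.2 m/s, v_s = 4.4 m/s
  Direction: approaching
Formula: f_o = f_s * (c + v_o) / (c - v_s)
Numerator: c + v_o = 343 + 22.2 = 365.2
Denominator: c - v_s = 343 - 4.4 = 338.6
f_o = 3162.9 * 365.2 / 338.6 = 3411.37

3411.37 Hz


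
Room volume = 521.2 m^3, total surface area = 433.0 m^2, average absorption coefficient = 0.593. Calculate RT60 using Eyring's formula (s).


Given values:
  V = 521.2 m^3, S = 433.0 m^2, alpha = 0.593
Formula: RT60 = 0.161 * V / (-S * ln(1 - alpha))
Compute ln(1 - 0.593) = ln(0.407) = -0.898942
Denominator: -433.0 * -0.898942 = 389.2419
Numerator: 0.161 * 521.2 = 83.9132
RT60 = 83.9132 / 389.2419 = 0.216

0.216 s


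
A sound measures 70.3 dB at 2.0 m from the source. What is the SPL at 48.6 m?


Given values:
  SPL1 = 70.3 dB, r1 = 2.0 m, r2 = 48.6 m
Formula: SPL2 = SPL1 - 20 * log10(r2 / r1)
Compute ratio: r2 / r1 = 48.6 / 2.0 = 24.3
Compute log10: log10(24.3) = 1.385606
Compute drop: 20 * 1.385606 = 27.7121
SPL2 = 70.3 - 27.7121 = 42.59

42.59 dB


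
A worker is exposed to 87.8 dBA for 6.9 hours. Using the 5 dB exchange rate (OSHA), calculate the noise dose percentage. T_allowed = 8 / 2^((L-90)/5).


Given values:
  L = 87.8 dBA, T = 6.9 hours
Formula: T_allowed = 8 / 2^((L - 90) / 5)
Compute exponent: (87.8 - 90) / 5 = -0.44
Compute 2^(-0.44) = 0.737135
T_allowed = 8 / 0.737135 = 10.852829 hours
Dose = (T / T_allowed) * 100
Dose = (6.9 / 10.852829) * 100 = 63.58

63.58 %


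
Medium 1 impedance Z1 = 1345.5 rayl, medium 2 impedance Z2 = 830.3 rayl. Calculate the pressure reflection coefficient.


Given values:
  Z1 = 1345.5 rayl, Z2 = 830.3 rayl
Formula: R = (Z2 - Z1) / (Z2 + Z1)
Numerator: Z2 - Z1 = 830.3 - 1345.5 = -515.2
Denominator: Z2 + Z1 = 830.3 + 1345.5 = 2175.8
R = -515.2 / 2175.8 = -0.2368

-0.2368


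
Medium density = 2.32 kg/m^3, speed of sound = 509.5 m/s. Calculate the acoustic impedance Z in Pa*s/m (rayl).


Given values:
  rho = 2.32 kg/m^3
  c = 509.5 m/s
Formula: Z = rho * c
Z = 2.32 * 509.5
Z = 1182.04

1182.04 rayl


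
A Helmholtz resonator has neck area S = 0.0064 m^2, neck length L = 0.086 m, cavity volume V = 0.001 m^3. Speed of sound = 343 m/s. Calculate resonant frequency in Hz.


Given values:
  S = 0.0064 m^2, L = 0.086 m, V = 0.001 m^3, c = 343 m/s
Formula: f = (c / (2*pi)) * sqrt(S / (V * L))
Compute V * L = 0.001 * 0.086 = 8.6e-05
Compute S / (V * L) = 0.0064 / 8.6e-05 = 74.4186
Compute sqrt(74.4186) = 8.626622
Compute c / (2*pi) = 343 / 6.283185 = 54.590148
f = 54.590148 * 8.626622 = 470.93

470.93 Hz


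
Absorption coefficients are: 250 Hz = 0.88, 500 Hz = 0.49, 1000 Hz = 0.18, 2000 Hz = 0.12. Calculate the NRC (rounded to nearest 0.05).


Given values:
  a_250 = 0.88, a_500 = 0.49
  a_1000 = 0.18, a_2000 = 0.12
Formula: NRC = (a250 + a500 + a1000 + a2000) / 4
Sum = 0.88 + 0.49 + 0.18 + 0.12 = 1.67
NRC = 1.67 / 4 = 0.4175
Rounded to nearest 0.05: 0.4

0.4


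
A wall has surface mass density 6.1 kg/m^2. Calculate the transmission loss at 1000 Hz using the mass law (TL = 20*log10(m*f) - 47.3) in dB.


Given values:
  m = 6.1 kg/m^2, f = 1000 Hz
Formula: TL = 20 * log10(m * f) - 47.3
Compute m * f = 6.1 * 1000 = 6100.0
Compute log10(6100.0) = 3.78533
Compute 20 * 3.78533 = 75.7066
TL = 75.7066 - 47.3 = 28.41

28.41 dB


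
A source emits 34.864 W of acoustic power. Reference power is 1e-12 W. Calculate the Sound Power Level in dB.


Given values:
  W = 34.864 W
  W_ref = 1e-12 W
Formula: SWL = 10 * log10(W / W_ref)
Compute ratio: W / W_ref = 34864000000000
Compute log10: log10(34864000000000) = 13.542377
Multiply: SWL = 10 * 13.542377 = 135.42

135.42 dB


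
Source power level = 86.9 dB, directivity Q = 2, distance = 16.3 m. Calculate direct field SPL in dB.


Given values:
  Lw = 86.9 dB, Q = 2, r = 16.3 m
Formula: SPL = Lw + 10 * log10(Q / (4 * pi * r^2))
Compute 4 * pi * r^2 = 4 * pi * 16.3^2 = 3338.759
Compute Q / denom = 2 / 3338.759 = 0.00059902
Compute 10 * log10(0.00059902) = -32.2256
SPL = 86.9 + (-32.2256) = 54.67

54.67 dB


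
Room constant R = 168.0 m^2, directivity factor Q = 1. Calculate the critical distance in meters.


Given values:
  R = 168.0 m^2, Q = 1
Formula: d_c = 0.141 * sqrt(Q * R)
Compute Q * R = 1 * 168.0 = 168.0
Compute sqrt(168.0) = 12.9615
d_c = 0.141 * 12.9615 = 1.828

1.828 m


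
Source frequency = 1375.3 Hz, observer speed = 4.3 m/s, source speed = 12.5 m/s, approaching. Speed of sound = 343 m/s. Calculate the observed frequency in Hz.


Given values:
  f_s = 1375.3 Hz, v_o = 4.3 m/s, v_s = 12.5 m/s
  Direction: approaching
Formula: f_o = f_s * (c + v_o) / (c - v_s)
Numerator: c + v_o = 343 + 4.3 = 347.3
Denominator: c - v_s = 343 - 12.5 = 330.5
f_o = 1375.3 * 347.3 / 330.5 = 1445.21

1445.21 Hz


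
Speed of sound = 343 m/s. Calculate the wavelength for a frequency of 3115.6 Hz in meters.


Given values:
  c = 343 m/s, f = 3115.6 Hz
Formula: lambda = c / f
lambda = 343 / 3115.6
lambda = 0.1101

0.1101 m


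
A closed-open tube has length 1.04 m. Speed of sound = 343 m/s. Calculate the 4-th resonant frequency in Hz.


Given values:
  Tube type: closed-open, L = 1.04 m, c = 343 m/s, n = 4
Formula: f_n = (2n - 1) * c / (4 * L)
Compute 2n - 1 = 2*4 - 1 = 7
Compute 4 * L = 4 * 1.04 = 4.16
f = 7 * 343 / 4.16
f = 577.16

577.16 Hz


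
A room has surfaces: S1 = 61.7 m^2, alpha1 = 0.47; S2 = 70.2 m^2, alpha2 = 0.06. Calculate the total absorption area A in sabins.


Given surfaces:
  Surface 1: 61.7 * 0.47 = 28.999
  Surface 2: 70.2 * 0.06 = 4.212
Formula: A = sum(Si * alpha_i)
A = 28.999 + 4.212
A = 33.21

33.21 sabins


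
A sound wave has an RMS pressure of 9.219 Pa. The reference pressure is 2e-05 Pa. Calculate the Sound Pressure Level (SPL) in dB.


Given values:
  p = 9.219 Pa
  p_ref = 2e-05 Pa
Formula: SPL = 20 * log10(p / p_ref)
Compute ratio: p / p_ref = 9.219 / 2e-05 = 460950
Compute log10: log10(460950) = 5.663654
Multiply: SPL = 20 * 5.663654 = 113.27

113.27 dB


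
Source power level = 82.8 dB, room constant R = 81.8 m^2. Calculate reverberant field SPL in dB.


Given values:
  Lw = 82.8 dB, R = 81.8 m^2
Formula: SPL = Lw + 10 * log10(4 / R)
Compute 4 / R = 4 / 81.8 = 0.0489
Compute 10 * log10(0.0489) = -13.1069
SPL = 82.8 + (-13.1069) = 69.69

69.69 dB


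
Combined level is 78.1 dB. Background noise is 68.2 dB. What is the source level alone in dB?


Given values:
  L_total = 78.1 dB, L_bg = 68.2 dB
Formula: L_source = 10 * log10(10^(L_total/10) - 10^(L_bg/10))
Convert to linear:
  10^(78.1/10) = 64565422.9035
  10^(68.2/10) = 6606934.4801
Difference: 64565422.9035 - 6606934.4801 = 57958488.4234
L_source = 10 * log10(57958488.4234) = 77.63

77.63 dB


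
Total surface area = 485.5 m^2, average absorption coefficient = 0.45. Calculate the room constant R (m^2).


Given values:
  S = 485.5 m^2, alpha = 0.45
Formula: R = S * alpha / (1 - alpha)
Numerator: 485.5 * 0.45 = 218.475
Denominator: 1 - 0.45 = 0.55
R = 218.475 / 0.55 = 397.23

397.23 m^2


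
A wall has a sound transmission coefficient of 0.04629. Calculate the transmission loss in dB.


Given values:
  tau = 0.04629
Formula: TL = 10 * log10(1 / tau)
Compute 1 / tau = 1 / 0.04629 = 21.6029
Compute log10(21.6029) = 1.334512
TL = 10 * 1.334512 = 13.35

13.35 dB


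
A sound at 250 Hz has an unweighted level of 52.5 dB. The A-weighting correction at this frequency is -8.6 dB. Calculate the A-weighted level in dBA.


Given values:
  SPL = 52.5 dB
  A-weighting at 250 Hz = -8.6 dB
Formula: L_A = SPL + A_weight
L_A = 52.5 + (-8.6)
L_A = 43.9

43.9 dBA


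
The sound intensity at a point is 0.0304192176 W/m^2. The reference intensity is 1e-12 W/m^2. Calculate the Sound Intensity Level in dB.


Given values:
  I = 0.0304192176 W/m^2
  I_ref = 1e-12 W/m^2
Formula: SIL = 10 * log10(I / I_ref)
Compute ratio: I / I_ref = 30419217600
Compute log10: log10(30419217600) = 10.483148
Multiply: SIL = 10 * 10.483148 = 104.83

104.83 dB


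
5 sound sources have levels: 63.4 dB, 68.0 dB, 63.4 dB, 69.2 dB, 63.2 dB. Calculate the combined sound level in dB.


Formula: L_total = 10 * log10( sum(10^(Li/10)) )
  Source 1: 10^(63.4/10) = 2187761.6239
  Source 2: 10^(68.0/10) = 6309573.4448
  Source 3: 10^(63.4/10) = 2187761.6239
  Source 4: 10^(69.2/10) = 8317637.711
  Source 5: 10^(63.2/10) = 2089296.1309
Sum of linear values = 21092030.5345
L_total = 10 * log10(21092030.5345) = 73.24

73.24 dB


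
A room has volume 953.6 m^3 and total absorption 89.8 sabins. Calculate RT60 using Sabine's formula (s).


Given values:
  V = 953.6 m^3
  A = 89.8 sabins
Formula: RT60 = 0.161 * V / A
Numerator: 0.161 * 953.6 = 153.5296
RT60 = 153.5296 / 89.8 = 1.71

1.71 s


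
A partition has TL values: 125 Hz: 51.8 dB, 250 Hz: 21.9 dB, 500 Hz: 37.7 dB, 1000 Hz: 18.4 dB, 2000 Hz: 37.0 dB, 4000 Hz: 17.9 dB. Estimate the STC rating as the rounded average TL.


Given TL values at each frequency:
  125 Hz: 51.8 dB
  250 Hz: 21.9 dB
  500 Hz: 37.7 dB
  1000 Hz: 18.4 dB
  2000 Hz: 37.0 dB
  4000 Hz: 17.9 dB
Formula: STC ~ round(average of TL values)
Sum = 51.8 + 21.9 + 37.7 + 18.4 + 37.0 + 17.9 = 184.7
Average = 184.7 / 6 = 30.78
Rounded: 31

31


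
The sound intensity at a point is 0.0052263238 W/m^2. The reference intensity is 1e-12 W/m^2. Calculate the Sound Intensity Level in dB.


Given values:
  I = 0.0052263238 W/m^2
  I_ref = 1e-12 W/m^2
Formula: SIL = 10 * log10(I / I_ref)
Compute ratio: I / I_ref = 5226323800
Compute log10: log10(5226323800) = 9.718196
Multiply: SIL = 10 * 9.718196 = 97.18

97.18 dB


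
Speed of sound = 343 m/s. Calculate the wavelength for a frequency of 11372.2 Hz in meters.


Given values:
  c = 343 m/s, f = 11372.2 Hz
Formula: lambda = c / f
lambda = 343 / 11372.2
lambda = 0.0302

0.0302 m


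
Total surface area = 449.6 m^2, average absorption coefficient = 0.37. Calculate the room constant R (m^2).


Given values:
  S = 449.6 m^2, alpha = 0.37
Formula: R = S * alpha / (1 - alpha)
Numerator: 449.6 * 0.37 = 166.352
Denominator: 1 - 0.37 = 0.63
R = 166.352 / 0.63 = 264.05

264.05 m^2


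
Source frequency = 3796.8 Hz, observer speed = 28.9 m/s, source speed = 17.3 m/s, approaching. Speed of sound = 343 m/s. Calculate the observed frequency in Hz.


Given values:
  f_s = 3796.8 Hz, v_o = 28.9 m/s, v_s = 17.3 m/s
  Direction: approaching
Formula: f_o = f_s * (c + v_o) / (c - v_s)
Numerator: c + v_o = 343 + 28.9 = 371.9
Denominator: c - v_s = 343 - 17.3 = 325.7
f_o = 3796.8 * 371.9 / 325.7 = 4335.37

4335.37 Hz


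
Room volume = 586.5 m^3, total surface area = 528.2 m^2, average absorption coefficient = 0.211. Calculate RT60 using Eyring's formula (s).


Given values:
  V = 586.5 m^3, S = 528.2 m^2, alpha = 0.211
Formula: RT60 = 0.161 * V / (-S * ln(1 - alpha))
Compute ln(1 - 0.211) = ln(0.789) = -0.236989
Denominator: -528.2 * -0.236989 = 125.1776
Numerator: 0.161 * 586.5 = 94.4265
RT60 = 94.4265 / 125.1776 = 0.754

0.754 s


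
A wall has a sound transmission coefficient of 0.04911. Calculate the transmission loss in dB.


Given values:
  tau = 0.04911
Formula: TL = 10 * log10(1 / tau)
Compute 1 / tau = 1 / 0.04911 = 20.3625
Compute log10(20.3625) = 1.308831
TL = 10 * 1.308831 = 13.09

13.09 dB


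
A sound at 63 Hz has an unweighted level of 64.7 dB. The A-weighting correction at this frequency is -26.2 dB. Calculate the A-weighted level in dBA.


Given values:
  SPL = 64.7 dB
  A-weighting at 63 Hz = -26.2 dB
Formula: L_A = SPL + A_weight
L_A = 64.7 + (-26.2)
L_A = 38.5

38.5 dBA


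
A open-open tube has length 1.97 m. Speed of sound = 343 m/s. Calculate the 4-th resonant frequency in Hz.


Given values:
  Tube type: open-open, L = 1.97 m, c = 343 m/s, n = 4
Formula: f_n = n * c / (2 * L)
Compute 2 * L = 2 * 1.97 = 3.94
f = 4 * 343 / 3.94
f = 348.22

348.22 Hz


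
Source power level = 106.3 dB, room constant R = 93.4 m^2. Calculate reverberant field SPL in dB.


Given values:
  Lw = 106.3 dB, R = 93.4 m^2
Formula: SPL = Lw + 10 * log10(4 / R)
Compute 4 / R = 4 / 93.4 = 0.042827
Compute 10 * log10(0.042827) = -13.6828
SPL = 106.3 + (-13.6828) = 92.62

92.62 dB


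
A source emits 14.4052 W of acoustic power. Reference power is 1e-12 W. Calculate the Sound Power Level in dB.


Given values:
  W = 14.4052 W
  W_ref = 1e-12 W
Formula: SWL = 10 * log10(W / W_ref)
Compute ratio: W / W_ref = 14405200000000
Compute log10: log10(14405200000000) = 13.158519
Multiply: SWL = 10 * 13.158519 = 131.59

131.59 dB


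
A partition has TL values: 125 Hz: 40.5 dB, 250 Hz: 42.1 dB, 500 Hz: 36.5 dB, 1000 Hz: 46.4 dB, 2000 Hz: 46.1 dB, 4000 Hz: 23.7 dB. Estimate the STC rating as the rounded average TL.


Given TL values at each frequency:
  125 Hz: 40.5 dB
  250 Hz: 42.1 dB
  500 Hz: 36.5 dB
  1000 Hz: 46.4 dB
  2000 Hz: 46.1 dB
  4000 Hz: 23.7 dB
Formula: STC ~ round(average of TL values)
Sum = 40.5 + 42.1 + 36.5 + 46.4 + 46.1 + 23.7 = 235.3
Average = 235.3 / 6 = 39.22
Rounded: 39

39


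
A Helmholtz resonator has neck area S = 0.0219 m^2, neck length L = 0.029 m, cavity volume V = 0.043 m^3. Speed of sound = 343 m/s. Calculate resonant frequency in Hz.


Given values:
  S = 0.0219 m^2, L = 0.029 m, V = 0.043 m^3, c = 343 m/s
Formula: f = (c / (2*pi)) * sqrt(S / (V * L))
Compute V * L = 0.043 * 0.029 = 0.001247
Compute S / (V * L) = 0.0219 / 0.001247 = 17.5621
Compute sqrt(17.5621) = 4.190716
Compute c / (2*pi) = 343 / 6.283185 = 54.590148
f = 54.590148 * 4.190716 = 228.77

228.77 Hz


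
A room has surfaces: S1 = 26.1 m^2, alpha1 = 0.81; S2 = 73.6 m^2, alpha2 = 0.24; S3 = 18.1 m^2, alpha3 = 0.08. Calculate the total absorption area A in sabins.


Given surfaces:
  Surface 1: 26.1 * 0.81 = 21.141
  Surface 2: 73.6 * 0.24 = 17.664
  Surface 3: 18.1 * 0.08 = 1.448
Formula: A = sum(Si * alpha_i)
A = 21.141 + 17.664 + 1.448
A = 40.25

40.25 sabins


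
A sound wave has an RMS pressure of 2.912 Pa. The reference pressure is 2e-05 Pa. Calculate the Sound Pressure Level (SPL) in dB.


Given values:
  p = 2.912 Pa
  p_ref = 2e-05 Pa
Formula: SPL = 20 * log10(p / p_ref)
Compute ratio: p / p_ref = 2.912 / 2e-05 = 145600
Compute log10: log10(145600) = 5.163161
Multiply: SPL = 20 * 5.163161 = 103.26

103.26 dB


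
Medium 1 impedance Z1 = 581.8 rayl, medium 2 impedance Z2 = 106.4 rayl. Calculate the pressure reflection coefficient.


Given values:
  Z1 = 581.8 rayl, Z2 = 106.4 rayl
Formula: R = (Z2 - Z1) / (Z2 + Z1)
Numerator: Z2 - Z1 = 106.4 - 581.8 = -475.4
Denominator: Z2 + Z1 = 106.4 + 581.8 = 688.2
R = -475.4 / 688.2 = -0.6908

-0.6908


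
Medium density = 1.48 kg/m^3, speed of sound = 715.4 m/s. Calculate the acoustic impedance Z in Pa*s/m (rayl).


Given values:
  rho = 1.48 kg/m^3
  c = 715.4 m/s
Formula: Z = rho * c
Z = 1.48 * 715.4
Z = 1058.79

1058.79 rayl


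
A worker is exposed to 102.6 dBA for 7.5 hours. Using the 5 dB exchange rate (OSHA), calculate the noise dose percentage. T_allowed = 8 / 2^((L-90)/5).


Given values:
  L = 102.6 dBA, T = 7.5 hours
Formula: T_allowed = 8 / 2^((L - 90) / 5)
Compute exponent: (102.6 - 90) / 5 = 2.52
Compute 2^(2.52) = 5.735821
T_allowed = 8 / 5.735821 = 1.394744 hours
Dose = (T / T_allowed) * 100
Dose = (7.5 / 1.394744) * 100 = 537.73

537.73 %


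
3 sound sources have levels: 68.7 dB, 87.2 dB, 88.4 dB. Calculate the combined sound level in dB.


Formula: L_total = 10 * log10( sum(10^(Li/10)) )
  Source 1: 10^(68.7/10) = 7413102.413
  Source 2: 10^(87.2/10) = 524807460.2498
  Source 3: 10^(88.4/10) = 691830970.9189
Sum of linear values = 1224051533.5817
L_total = 10 * log10(1224051533.5817) = 90.88

90.88 dB


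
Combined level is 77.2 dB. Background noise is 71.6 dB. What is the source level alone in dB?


Given values:
  L_total = 77.2 dB, L_bg = 71.6 dB
Formula: L_source = 10 * log10(10^(L_total/10) - 10^(L_bg/10))
Convert to linear:
  10^(77.2/10) = 52480746.025
  10^(71.6/10) = 14454397.7075
Difference: 52480746.025 - 14454397.7075 = 38026348.3175
L_source = 10 * log10(38026348.3175) = 75.8

75.8 dB


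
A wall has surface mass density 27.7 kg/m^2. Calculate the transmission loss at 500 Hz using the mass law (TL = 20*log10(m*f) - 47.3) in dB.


Given values:
  m = 27.7 kg/m^2, f = 500 Hz
Formula: TL = 20 * log10(m * f) - 47.3
Compute m * f = 27.7 * 500 = 13850.0
Compute log10(13850.0) = 4.14145
Compute 20 * 4.14145 = 82.829
TL = 82.829 - 47.3 = 35.53

35.53 dB


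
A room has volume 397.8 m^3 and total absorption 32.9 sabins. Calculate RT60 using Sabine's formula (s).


Given values:
  V = 397.8 m^3
  A = 32.9 sabins
Formula: RT60 = 0.161 * V / A
Numerator: 0.161 * 397.8 = 64.0458
RT60 = 64.0458 / 32.9 = 1.947

1.947 s


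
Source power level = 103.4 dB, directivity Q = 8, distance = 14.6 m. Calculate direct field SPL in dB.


Given values:
  Lw = 103.4 dB, Q = 8, r = 14.6 m
Formula: SPL = Lw + 10 * log10(Q / (4 * pi * r^2))
Compute 4 * pi * r^2 = 4 * pi * 14.6^2 = 2678.6476
Compute Q / denom = 8 / 2678.6476 = 0.00298658
Compute 10 * log10(0.00298658) = -25.2483
SPL = 103.4 + (-25.2483) = 78.15

78.15 dB


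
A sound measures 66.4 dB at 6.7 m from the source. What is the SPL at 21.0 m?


Given values:
  SPL1 = 66.4 dB, r1 = 6.7 m, r2 = 21.0 m
Formula: SPL2 = SPL1 - 20 * log10(r2 / r1)
Compute ratio: r2 / r1 = 21.0 / 6.7 = 3.1343
Compute log10: log10(3.1343) = 0.496141
Compute drop: 20 * 0.496141 = 9.9228
SPL2 = 66.4 - 9.9228 = 56.48

56.48 dB


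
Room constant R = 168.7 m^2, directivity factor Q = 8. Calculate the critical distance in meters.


Given values:
  R = 168.7 m^2, Q = 8
Formula: d_c = 0.141 * sqrt(Q * R)
Compute Q * R = 8 * 168.7 = 1349.6
Compute sqrt(1349.6) = 36.7369
d_c = 0.141 * 36.7369 = 5.18

5.18 m


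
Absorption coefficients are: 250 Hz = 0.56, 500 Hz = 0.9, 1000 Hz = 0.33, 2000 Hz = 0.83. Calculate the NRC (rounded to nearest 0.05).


Given values:
  a_250 = 0.56, a_500 = 0.9
  a_1000 = 0.33, a_2000 = 0.83
Formula: NRC = (a250 + a500 + a1000 + a2000) / 4
Sum = 0.56 + 0.9 + 0.33 + 0.83 = 2.62
NRC = 2.62 / 4 = 0.655
Rounded to nearest 0.05: 0.65

0.65


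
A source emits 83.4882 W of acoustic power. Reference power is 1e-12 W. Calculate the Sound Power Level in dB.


Given values:
  W = 83.4882 W
  W_ref = 1e-12 W
Formula: SWL = 10 * log10(W / W_ref)
Compute ratio: W / W_ref = 83488200000000
Compute log10: log10(83488200000000) = 13.921625
Multiply: SWL = 10 * 13.921625 = 139.22

139.22 dB


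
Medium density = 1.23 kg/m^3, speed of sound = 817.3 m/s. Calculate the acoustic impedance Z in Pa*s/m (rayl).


Given values:
  rho = 1.23 kg/m^3
  c = 817.3 m/s
Formula: Z = rho * c
Z = 1.23 * 817.3
Z = 1005.28

1005.28 rayl


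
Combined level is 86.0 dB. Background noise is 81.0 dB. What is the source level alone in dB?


Given values:
  L_total = 86.0 dB, L_bg = 81.0 dB
Formula: L_source = 10 * log10(10^(L_total/10) - 10^(L_bg/10))
Convert to linear:
  10^(86.0/10) = 398107170.5535
  10^(81.0/10) = 125892541.1794
Difference: 398107170.5535 - 125892541.1794 = 272214629.3741
L_source = 10 * log10(272214629.3741) = 84.35

84.35 dB


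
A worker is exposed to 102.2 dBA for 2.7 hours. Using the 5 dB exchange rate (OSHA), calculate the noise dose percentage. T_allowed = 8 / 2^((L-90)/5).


Given values:
  L = 102.2 dBA, T = 2.7 hours
Formula: T_allowed = 8 / 2^((L - 90) / 5)
Compute exponent: (102.2 - 90) / 5 = 2.44
Compute 2^(2.44) = 5.426417
T_allowed = 8 / 5.426417 = 1.474269 hours
Dose = (T / T_allowed) * 100
Dose = (2.7 / 1.474269) * 100 = 183.14

183.14 %


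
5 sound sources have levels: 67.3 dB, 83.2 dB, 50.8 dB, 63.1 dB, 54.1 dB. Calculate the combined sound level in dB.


Formula: L_total = 10 * log10( sum(10^(Li/10)) )
  Source 1: 10^(67.3/10) = 5370317.9637
  Source 2: 10^(83.2/10) = 208929613.0854
  Source 3: 10^(50.8/10) = 120226.4435
  Source 4: 10^(63.1/10) = 2041737.9447
  Source 5: 10^(54.1/10) = 257039.5783
Sum of linear values = 216718935.0156
L_total = 10 * log10(216718935.0156) = 83.36

83.36 dB


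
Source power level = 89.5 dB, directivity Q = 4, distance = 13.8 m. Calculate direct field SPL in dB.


Given values:
  Lw = 89.5 dB, Q = 4, r = 13.8 m
Formula: SPL = Lw + 10 * log10(Q / (4 * pi * r^2))
Compute 4 * pi * r^2 = 4 * pi * 13.8^2 = 2393.1396
Compute Q / denom = 4 / 2393.1396 = 0.00167144
Compute 10 * log10(0.00167144) = -27.7691
SPL = 89.5 + (-27.7691) = 61.73

61.73 dB


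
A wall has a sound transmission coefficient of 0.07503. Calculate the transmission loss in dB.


Given values:
  tau = 0.07503
Formula: TL = 10 * log10(1 / tau)
Compute 1 / tau = 1 / 0.07503 = 13.328
Compute log10(13.328) = 1.124765
TL = 10 * 1.124765 = 11.25

11.25 dB


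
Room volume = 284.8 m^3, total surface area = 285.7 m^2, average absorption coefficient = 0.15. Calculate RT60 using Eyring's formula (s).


Given values:
  V = 284.8 m^3, S = 285.7 m^2, alpha = 0.15
Formula: RT60 = 0.161 * V / (-S * ln(1 - alpha))
Compute ln(1 - 0.15) = ln(0.85) = -0.162519
Denominator: -285.7 * -0.162519 = 46.4317
Numerator: 0.161 * 284.8 = 45.8528
RT60 = 45.8528 / 46.4317 = 0.988

0.988 s


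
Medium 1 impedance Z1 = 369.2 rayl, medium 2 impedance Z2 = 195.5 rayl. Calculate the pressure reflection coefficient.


Given values:
  Z1 = 369.2 rayl, Z2 = 195.5 rayl
Formula: R = (Z2 - Z1) / (Z2 + Z1)
Numerator: Z2 - Z1 = 195.5 - 369.2 = -173.7
Denominator: Z2 + Z1 = 195.5 + 369.2 = 564.7
R = -173.7 / 564.7 = -0.3076

-0.3076


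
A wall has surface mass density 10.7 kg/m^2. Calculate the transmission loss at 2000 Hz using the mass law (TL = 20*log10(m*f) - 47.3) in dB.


Given values:
  m = 10.7 kg/m^2, f = 2000 Hz
Formula: TL = 20 * log10(m * f) - 47.3
Compute m * f = 10.7 * 2000 = 21400.0
Compute log10(21400.0) = 4.330414
Compute 20 * 4.330414 = 86.6083
TL = 86.6083 - 47.3 = 39.31

39.31 dB


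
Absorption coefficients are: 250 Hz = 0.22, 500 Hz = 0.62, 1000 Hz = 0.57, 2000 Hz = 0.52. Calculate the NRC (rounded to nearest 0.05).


Given values:
  a_250 = 0.22, a_500 = 0.62
  a_1000 = 0.57, a_2000 = 0.52
Formula: NRC = (a250 + a500 + a1000 + a2000) / 4
Sum = 0.22 + 0.62 + 0.57 + 0.52 = 1.93
NRC = 1.93 / 4 = 0.4825
Rounded to nearest 0.05: 0.5

0.5


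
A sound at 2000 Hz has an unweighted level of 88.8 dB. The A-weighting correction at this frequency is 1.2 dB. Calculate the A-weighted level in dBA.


Given values:
  SPL = 88.8 dB
  A-weighting at 2000 Hz = 1.2 dB
Formula: L_A = SPL + A_weight
L_A = 88.8 + (1.2)
L_A = 90.0

90.0 dBA


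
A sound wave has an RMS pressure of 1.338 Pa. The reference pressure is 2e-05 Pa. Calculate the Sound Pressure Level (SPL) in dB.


Given values:
  p = 1.338 Pa
  p_ref = 2e-05 Pa
Formula: SPL = 20 * log10(p / p_ref)
Compute ratio: p / p_ref = 1.338 / 2e-05 = 66900
Compute log10: log10(66900) = 4.825426
Multiply: SPL = 20 * 4.825426 = 96.51

96.51 dB


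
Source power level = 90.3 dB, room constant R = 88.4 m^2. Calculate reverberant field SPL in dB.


Given values:
  Lw = 90.3 dB, R = 88.4 m^2
Formula: SPL = Lw + 10 * log10(4 / R)
Compute 4 / R = 4 / 88.4 = 0.045249
Compute 10 * log10(0.045249) = -13.4439
SPL = 90.3 + (-13.4439) = 76.86

76.86 dB


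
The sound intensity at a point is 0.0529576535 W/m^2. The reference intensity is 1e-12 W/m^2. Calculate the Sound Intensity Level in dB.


Given values:
  I = 0.0529576535 W/m^2
  I_ref = 1e-12 W/m^2
Formula: SIL = 10 * log10(I / I_ref)
Compute ratio: I / I_ref = 52957653500
Compute log10: log10(52957653500) = 10.723929
Multiply: SIL = 10 * 10.723929 = 107.24

107.24 dB


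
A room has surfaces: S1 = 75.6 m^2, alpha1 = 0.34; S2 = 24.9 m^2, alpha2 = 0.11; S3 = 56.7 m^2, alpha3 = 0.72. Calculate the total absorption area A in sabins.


Given surfaces:
  Surface 1: 75.6 * 0.34 = 25.704
  Surface 2: 24.9 * 0.11 = 2.739
  Surface 3: 56.7 * 0.72 = 40.824
Formula: A = sum(Si * alpha_i)
A = 25.704 + 2.739 + 40.824
A = 69.27

69.27 sabins


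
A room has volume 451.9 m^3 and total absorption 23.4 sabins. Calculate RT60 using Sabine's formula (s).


Given values:
  V = 451.9 m^3
  A = 23.4 sabins
Formula: RT60 = 0.161 * V / A
Numerator: 0.161 * 451.9 = 72.7559
RT60 = 72.7559 / 23.4 = 3.109

3.109 s


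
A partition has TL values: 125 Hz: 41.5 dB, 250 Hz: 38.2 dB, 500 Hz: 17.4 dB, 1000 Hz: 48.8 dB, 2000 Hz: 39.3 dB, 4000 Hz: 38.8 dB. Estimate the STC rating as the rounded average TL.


Given TL values at each frequency:
  125 Hz: 41.5 dB
  250 Hz: 38.2 dB
  500 Hz: 17.4 dB
  1000 Hz: 48.8 dB
  2000 Hz: 39.3 dB
  4000 Hz: 38.8 dB
Formula: STC ~ round(average of TL values)
Sum = 41.5 + 38.2 + 17.4 + 48.8 + 39.3 + 38.8 = 224.0
Average = 224.0 / 6 = 37.33
Rounded: 37

37


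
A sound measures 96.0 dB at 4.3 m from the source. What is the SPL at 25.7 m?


Given values:
  SPL1 = 96.0 dB, r1 = 4.3 m, r2 = 25.7 m
Formula: SPL2 = SPL1 - 20 * log10(r2 / r1)
Compute ratio: r2 / r1 = 25.7 / 4.3 = 5.9767
Compute log10: log10(5.9767) = 0.776461
Compute drop: 20 * 0.776461 = 15.5292
SPL2 = 96.0 - 15.5292 = 80.47

80.47 dB


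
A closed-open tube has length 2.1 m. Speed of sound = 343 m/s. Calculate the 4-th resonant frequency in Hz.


Given values:
  Tube type: closed-open, L = 2.1 m, c = 343 m/s, n = 4
Formula: f_n = (2n - 1) * c / (4 * L)
Compute 2n - 1 = 2*4 - 1 = 7
Compute 4 * L = 4 * 2.1 = 8.4
f = 7 * 343 / 8.4
f = 285.83

285.83 Hz


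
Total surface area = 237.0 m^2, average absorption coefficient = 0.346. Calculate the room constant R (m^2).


Given values:
  S = 237.0 m^2, alpha = 0.346
Formula: R = S * alpha / (1 - alpha)
Numerator: 237.0 * 0.346 = 82.002
Denominator: 1 - 0.346 = 0.654
R = 82.002 / 0.654 = 125.39

125.39 m^2


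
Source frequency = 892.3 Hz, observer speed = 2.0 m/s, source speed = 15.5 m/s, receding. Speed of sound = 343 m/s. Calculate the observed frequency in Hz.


Given values:
  f_s = 892.3 Hz, v_o = 2.0 m/s, v_s = 15.5 m/s
  Direction: receding
Formula: f_o = f_s * (c - v_o) / (c + v_s)
Numerator: c - v_o = 343 - 2.0 = 341.0
Denominator: c + v_s = 343 + 15.5 = 358.5
f_o = 892.3 * 341.0 / 358.5 = 848.74

848.74 Hz


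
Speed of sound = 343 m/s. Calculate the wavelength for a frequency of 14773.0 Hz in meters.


Given values:
  c = 343 m/s, f = 14773.0 Hz
Formula: lambda = c / f
lambda = 343 / 14773.0
lambda = 0.0232

0.0232 m


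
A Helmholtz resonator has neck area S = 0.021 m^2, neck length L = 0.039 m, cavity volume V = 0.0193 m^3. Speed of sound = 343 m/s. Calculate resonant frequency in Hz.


Given values:
  S = 0.021 m^2, L = 0.039 m, V = 0.0193 m^3, c = 343 m/s
Formula: f = (c / (2*pi)) * sqrt(S / (V * L))
Compute V * L = 0.0193 * 0.039 = 0.0007527
Compute S / (V * L) = 0.021 / 0.0007527 = 27.8996
Compute sqrt(27.8996) = 5.282007
Compute c / (2*pi) = 343 / 6.283185 = 54.590148
f = 54.590148 * 5.282007 = 288.35

288.35 Hz


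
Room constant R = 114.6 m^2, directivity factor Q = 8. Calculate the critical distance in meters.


Given values:
  R = 114.6 m^2, Q = 8
Formula: d_c = 0.141 * sqrt(Q * R)
Compute Q * R = 8 * 114.6 = 916.8
Compute sqrt(916.8) = 30.2787
d_c = 0.141 * 30.2787 = 4.269

4.269 m


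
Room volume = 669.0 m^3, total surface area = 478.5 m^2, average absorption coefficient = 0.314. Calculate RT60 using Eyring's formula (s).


Given values:
  V = 669.0 m^3, S = 478.5 m^2, alpha = 0.314
Formula: RT60 = 0.161 * V / (-S * ln(1 - alpha))
Compute ln(1 - 0.314) = ln(0.686) = -0.376878
Denominator: -478.5 * -0.376878 = 180.3361
Numerator: 0.161 * 669.0 = 107.709
RT60 = 107.709 / 180.3361 = 0.597

0.597 s


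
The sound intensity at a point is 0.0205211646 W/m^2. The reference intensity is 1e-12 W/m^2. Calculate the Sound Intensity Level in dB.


Given values:
  I = 0.0205211646 W/m^2
  I_ref = 1e-12 W/m^2
Formula: SIL = 10 * log10(I / I_ref)
Compute ratio: I / I_ref = 20521164600
Compute log10: log10(20521164600) = 10.312202
Multiply: SIL = 10 * 10.312202 = 103.12

103.12 dB


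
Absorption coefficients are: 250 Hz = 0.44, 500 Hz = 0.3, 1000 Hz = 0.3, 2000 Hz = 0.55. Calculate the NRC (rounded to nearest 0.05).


Given values:
  a_250 = 0.44, a_500 = 0.3
  a_1000 = 0.3, a_2000 = 0.55
Formula: NRC = (a250 + a500 + a1000 + a2000) / 4
Sum = 0.44 + 0.3 + 0.3 + 0.55 = 1.59
NRC = 1.59 / 4 = 0.3975
Rounded to nearest 0.05: 0.4

0.4


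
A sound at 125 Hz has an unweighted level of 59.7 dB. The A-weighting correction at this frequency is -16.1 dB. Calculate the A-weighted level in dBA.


Given values:
  SPL = 59.7 dB
  A-weighting at 125 Hz = -16.1 dB
Formula: L_A = SPL + A_weight
L_A = 59.7 + (-16.1)
L_A = 43.6

43.6 dBA


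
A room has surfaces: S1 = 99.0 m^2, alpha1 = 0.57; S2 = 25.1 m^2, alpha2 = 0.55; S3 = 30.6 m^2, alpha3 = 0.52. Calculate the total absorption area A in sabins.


Given surfaces:
  Surface 1: 99.0 * 0.57 = 56.43
  Surface 2: 25.1 * 0.55 = 13.805
  Surface 3: 30.6 * 0.52 = 15.912
Formula: A = sum(Si * alpha_i)
A = 56.43 + 13.805 + 15.912
A = 86.15

86.15 sabins


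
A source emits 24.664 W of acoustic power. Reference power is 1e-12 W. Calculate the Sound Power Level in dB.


Given values:
  W = 24.664 W
  W_ref = 1e-12 W
Formula: SWL = 10 * log10(W / W_ref)
Compute ratio: W / W_ref = 24664000000000
Compute log10: log10(24664000000000) = 13.392064
Multiply: SWL = 10 * 13.392064 = 133.92

133.92 dB


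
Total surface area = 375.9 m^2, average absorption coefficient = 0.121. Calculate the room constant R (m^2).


Given values:
  S = 375.9 m^2, alpha = 0.121
Formula: R = S * alpha / (1 - alpha)
Numerator: 375.9 * 0.121 = 45.4839
Denominator: 1 - 0.121 = 0.879
R = 45.4839 / 0.879 = 51.75

51.75 m^2


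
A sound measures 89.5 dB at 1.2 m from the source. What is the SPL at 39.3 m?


Given values:
  SPL1 = 89.5 dB, r1 = 1.2 m, r2 = 39.3 m
Formula: SPL2 = SPL1 - 20 * log10(r2 / r1)
Compute ratio: r2 / r1 = 39.3 / 1.2 = 32.75
Compute log10: log10(32.75) = 1.515211
Compute drop: 20 * 1.515211 = 30.3042
SPL2 = 89.5 - 30.3042 = 59.2

59.2 dB


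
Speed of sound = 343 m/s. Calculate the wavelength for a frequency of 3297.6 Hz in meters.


Given values:
  c = 343 m/s, f = 3297.6 Hz
Formula: lambda = c / f
lambda = 343 / 3297.6
lambda = 0.104

0.104 m


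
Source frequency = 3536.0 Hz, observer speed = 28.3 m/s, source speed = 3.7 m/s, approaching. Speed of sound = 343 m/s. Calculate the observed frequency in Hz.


Given values:
  f_s = 3536.0 Hz, v_o = 28.3 m/s, v_s = 3.7 m/s
  Direction: approaching
Formula: f_o = f_s * (c + v_o) / (c - v_s)
Numerator: c + v_o = 343 + 28.3 = 371.3
Denominator: c - v_s = 343 - 3.7 = 339.3
f_o = 3536.0 * 371.3 / 339.3 = 3869.49

3869.49 Hz


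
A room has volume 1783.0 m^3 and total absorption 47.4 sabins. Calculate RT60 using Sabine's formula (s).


Given values:
  V = 1783.0 m^3
  A = 47.4 sabins
Formula: RT60 = 0.161 * V / A
Numerator: 0.161 * 1783.0 = 287.063
RT60 = 287.063 / 47.4 = 6.056

6.056 s


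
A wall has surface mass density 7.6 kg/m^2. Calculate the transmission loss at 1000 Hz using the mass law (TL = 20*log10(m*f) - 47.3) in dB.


Given values:
  m = 7.6 kg/m^2, f = 1000 Hz
Formula: TL = 20 * log10(m * f) - 47.3
Compute m * f = 7.6 * 1000 = 7600.0
Compute log10(7600.0) = 3.880814
Compute 20 * 3.880814 = 77.6163
TL = 77.6163 - 47.3 = 30.32

30.32 dB


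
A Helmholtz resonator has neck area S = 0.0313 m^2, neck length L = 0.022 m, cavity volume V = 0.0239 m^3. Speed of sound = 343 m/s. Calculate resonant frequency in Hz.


Given values:
  S = 0.0313 m^2, L = 0.022 m, V = 0.0239 m^3, c = 343 m/s
Formula: f = (c / (2*pi)) * sqrt(S / (V * L))
Compute V * L = 0.0239 * 0.022 = 0.0005258
Compute S / (V * L) = 0.0313 / 0.0005258 = 59.5283
Compute sqrt(59.5283) = 7.715459
Compute c / (2*pi) = 343 / 6.283185 = 54.590148
f = 54.590148 * 7.715459 = 421.19

421.19 Hz


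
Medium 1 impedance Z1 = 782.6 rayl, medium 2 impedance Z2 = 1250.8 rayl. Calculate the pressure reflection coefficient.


Given values:
  Z1 = 782.6 rayl, Z2 = 1250.8 rayl
Formula: R = (Z2 - Z1) / (Z2 + Z1)
Numerator: Z2 - Z1 = 1250.8 - 782.6 = 468.2
Denominator: Z2 + Z1 = 1250.8 + 782.6 = 2033.4
R = 468.2 / 2033.4 = 0.2303

0.2303


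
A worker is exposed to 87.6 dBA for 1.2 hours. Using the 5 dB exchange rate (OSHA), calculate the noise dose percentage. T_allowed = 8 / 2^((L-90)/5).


Given values:
  L = 87.6 dBA, T = 1.2 hours
Formula: T_allowed = 8 / 2^((L - 90) / 5)
Compute exponent: (87.6 - 90) / 5 = -0.48
Compute 2^(-0.48) = 0.716978
T_allowed = 8 / 0.716978 = 11.157943 hours
Dose = (T / T_allowed) * 100
Dose = (1.2 / 11.157943) * 100 = 10.75

10.75 %


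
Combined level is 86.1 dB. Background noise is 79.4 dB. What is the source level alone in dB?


Given values:
  L_total = 86.1 dB, L_bg = 79.4 dB
Formula: L_source = 10 * log10(10^(L_total/10) - 10^(L_bg/10))
Convert to linear:
  10^(86.1/10) = 407380277.8041
  10^(79.4/10) = 87096358.9956
Difference: 407380277.8041 - 87096358.9956 = 320283918.8085
L_source = 10 * log10(320283918.8085) = 85.06

85.06 dB


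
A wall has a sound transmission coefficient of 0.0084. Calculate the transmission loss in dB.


Given values:
  tau = 0.0084
Formula: TL = 10 * log10(1 / tau)
Compute 1 / tau = 1 / 0.0084 = 119.0476
Compute log10(119.0476) = 2.075721
TL = 10 * 2.075721 = 20.76

20.76 dB


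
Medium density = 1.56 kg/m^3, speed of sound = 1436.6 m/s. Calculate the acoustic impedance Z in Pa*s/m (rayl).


Given values:
  rho = 1.56 kg/m^3
  c = 1436.6 m/s
Formula: Z = rho * c
Z = 1.56 * 1436.6
Z = 2241.1

2241.1 rayl


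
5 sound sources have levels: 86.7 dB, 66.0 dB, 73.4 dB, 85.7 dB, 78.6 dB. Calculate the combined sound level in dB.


Formula: L_total = 10 * log10( sum(10^(Li/10)) )
  Source 1: 10^(86.7/10) = 467735141.2872
  Source 2: 10^(66.0/10) = 3981071.7055
  Source 3: 10^(73.4/10) = 21877616.2395
  Source 4: 10^(85.7/10) = 371535229.0972
  Source 5: 10^(78.6/10) = 72443596.0075
Sum of linear values = 937572654.3369
L_total = 10 * log10(937572654.3369) = 89.72

89.72 dB


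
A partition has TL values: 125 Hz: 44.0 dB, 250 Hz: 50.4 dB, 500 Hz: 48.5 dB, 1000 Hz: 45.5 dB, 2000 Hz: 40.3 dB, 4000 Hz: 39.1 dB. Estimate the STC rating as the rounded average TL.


Given TL values at each frequency:
  125 Hz: 44.0 dB
  250 Hz: 50.4 dB
  500 Hz: 48.5 dB
  1000 Hz: 45.5 dB
  2000 Hz: 40.3 dB
  4000 Hz: 39.1 dB
Formula: STC ~ round(average of TL values)
Sum = 44.0 + 50.4 + 48.5 + 45.5 + 40.3 + 39.1 = 267.8
Average = 267.8 / 6 = 44.63
Rounded: 45

45


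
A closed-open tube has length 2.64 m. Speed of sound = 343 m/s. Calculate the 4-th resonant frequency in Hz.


Given values:
  Tube type: closed-open, L = 2.64 m, c = 343 m/s, n = 4
Formula: f_n = (2n - 1) * c / (4 * L)
Compute 2n - 1 = 2*4 - 1 = 7
Compute 4 * L = 4 * 2.64 = 10.56
f = 7 * 343 / 10.56
f = 227.37

227.37 Hz


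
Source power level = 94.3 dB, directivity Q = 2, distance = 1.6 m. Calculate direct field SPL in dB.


Given values:
  Lw = 94.3 dB, Q = 2, r = 1.6 m
Formula: SPL = Lw + 10 * log10(Q / (4 * pi * r^2))
Compute 4 * pi * r^2 = 4 * pi * 1.6^2 = 32.1699
Compute Q / denom = 2 / 32.1699 = 0.06216992
Compute 10 * log10(0.06216992) = -12.0642
SPL = 94.3 + (-12.0642) = 82.24

82.24 dB


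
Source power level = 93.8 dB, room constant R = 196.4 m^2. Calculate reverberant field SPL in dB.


Given values:
  Lw = 93.8 dB, R = 196.4 m^2
Formula: SPL = Lw + 10 * log10(4 / R)
Compute 4 / R = 4 / 196.4 = 0.020367
Compute 10 * log10(0.020367) = -16.9107
SPL = 93.8 + (-16.9107) = 76.89

76.89 dB


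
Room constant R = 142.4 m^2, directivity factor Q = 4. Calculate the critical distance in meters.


Given values:
  R = 142.4 m^2, Q = 4
Formula: d_c = 0.141 * sqrt(Q * R)
Compute Q * R = 4 * 142.4 = 569.6
Compute sqrt(569.6) = 23.8663
d_c = 0.141 * 23.8663 = 3.365

3.365 m


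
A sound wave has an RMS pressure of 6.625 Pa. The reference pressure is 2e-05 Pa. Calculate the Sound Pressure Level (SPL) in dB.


Given values:
  p = 6.625 Pa
  p_ref = 2e-05 Pa
Formula: SPL = 20 * log10(p / p_ref)
Compute ratio: p / p_ref = 6.625 / 2e-05 = 331250
Compute log10: log10(331250) = 5.520156
Multiply: SPL = 20 * 5.520156 = 110.4

110.4 dB


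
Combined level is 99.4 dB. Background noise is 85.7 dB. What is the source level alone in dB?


Given values:
  L_total = 99.4 dB, L_bg = 85.7 dB
Formula: L_source = 10 * log10(10^(L_total/10) - 10^(L_bg/10))
Convert to linear:
  10^(99.4/10) = 8709635899.5608
  10^(85.7/10) = 371535229.0972
Difference: 8709635899.5608 - 371535229.0972 = 8338100670.4636
L_source = 10 * log10(8338100670.4636) = 99.21

99.21 dB
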